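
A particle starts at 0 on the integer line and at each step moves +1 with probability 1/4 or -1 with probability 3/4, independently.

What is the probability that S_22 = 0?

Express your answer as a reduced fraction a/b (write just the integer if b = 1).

To be at 0 after 22 steps: need exactly 11 steps of +1 and 11 of -1.
Number of such sequences: C(22,11) = 705432
Each has probability (1/4)^11 · (3/4)^11 = 177147/17592186044416
P = 705432 · 177147/17592186044416 = 15620645313/2199023255552

Answer: 15620645313/2199023255552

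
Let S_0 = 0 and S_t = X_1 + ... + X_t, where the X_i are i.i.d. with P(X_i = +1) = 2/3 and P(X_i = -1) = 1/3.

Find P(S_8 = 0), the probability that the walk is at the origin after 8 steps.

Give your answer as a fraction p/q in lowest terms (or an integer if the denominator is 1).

To be at 0 after 8 steps: need exactly 4 steps of +1 and 4 of -1.
Number of such sequences: C(8,4) = 70
Each has probability (2/3)^4 · (1/3)^4 = 16/6561
P = 70 · 16/6561 = 1120/6561

Answer: 1120/6561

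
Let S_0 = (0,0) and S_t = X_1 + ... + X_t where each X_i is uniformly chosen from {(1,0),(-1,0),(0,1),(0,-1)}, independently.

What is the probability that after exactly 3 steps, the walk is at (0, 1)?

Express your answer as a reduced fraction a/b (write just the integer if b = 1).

Answer: 9/64

Derivation:
Let h be the number of horizontal steps (so 3-h are vertical). To end at (0,1) need (h+0)/2 right-steps and ((3-h)+1)/2 up-steps.
Sum over h with 0 ≤ h ≤ 2, h ≡ 0 (mod 2), 3-h ≡ 1 (mod 2):
h=0: C(3,0)·C(0,0)·C(3,2) = 1·1·3 = 3
h=2: C(3,2)·C(2,1)·C(1,1) = 3·2·1 = 6
Total favorable: 9
Total paths: 4^3 = 64
P = 9/64 = 9/64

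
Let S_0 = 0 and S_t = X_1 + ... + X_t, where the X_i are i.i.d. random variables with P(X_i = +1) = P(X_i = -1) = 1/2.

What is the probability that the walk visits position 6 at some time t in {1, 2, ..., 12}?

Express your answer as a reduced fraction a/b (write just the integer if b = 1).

Answer: 189/2048

Derivation:
Count via complement. Let g(t,s) = #length-t paths at position s with S_1..S_t all ≠ 6.
g(t,s) = g(t-1,s-1) + g(t-1,s+1) for s ≠ 6; g(t,6) = 0.
t=0: g(0,0)=1
t=1: g(1,-1)=1 g(1,1)=1
t=2: g(2,-2)=1 g(2,0)=2 g(2,2)=1
t=3: g(3,-3)=1 g(3,-1)=3 g(3,1)=3 g(3,3)=1
t=4: g(4,-4)=1 g(4,-2)=4 g(4,0)=6 g(4,2)=4 g(4,4)=1
t=5: g(5,-5)=1 g(5,-3)=5 g(5,-1)=10 g(5,1)=10 g(5,3)=5 g(5,5)=1
t=6: g(6,-6)=1 g(6,-4)=6 g(6,-2)=15 g(6,0)=20 g(6,2)=15 g(6,4)=6
t=7: g(7,-7)=1 g(7,-5)=7 g(7,-3)=21 g(7,-1)=35 g(7,1)=35 g(7,3)=21 g(7,5)=6
t=8: g(8,-8)=1 g(8,-6)=8 g(8,-4)=28 g(8,-2)=56 g(8,0)=70 g(8,2)=56 g(8,4)=27
t=9: g(9,-9)=1 g(9,-7)=9 g(9,-5)=36 g(9,-3)=84 g(9,-1)=126 g(9,1)=126 g(9,3)=83 g(9,5)=27
t=10: g(10,-10)=1 g(10,-8)=10 g(10,-6)=45 g(10,-4)=120 g(10,-2)=210 g(10,0)=252 g(10,2)=209 g(10,4)=110
t=11: g(11,-11)=1 g(11,-9)=11 g(11,-7)=55 g(11,-5)=165 g(11,-3)=330 g(11,-1)=462 g(11,1)=461 g(11,3)=319 g(11,5)=110
t=12: g(12,-12)=1 g(12,-10)=12 g(12,-8)=66 g(12,-6)=220 g(12,-4)=495 g(12,-2)=792 g(12,0)=923 g(12,2)=780 g(12,4)=429
Paths never hitting 6: Σ_s g(12,s) = 3718
Paths hitting 6: 2^12 - 3718 = 378
P = 378/4096 = 189/2048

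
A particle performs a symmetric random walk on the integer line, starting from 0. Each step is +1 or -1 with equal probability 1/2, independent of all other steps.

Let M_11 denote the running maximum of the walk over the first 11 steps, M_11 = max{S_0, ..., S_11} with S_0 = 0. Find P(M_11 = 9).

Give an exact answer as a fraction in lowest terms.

Let M_11 = max(S_0,...,S_11). Use the reflection principle: for j ≥ 1, #{paths with M_11 ≥ j} = #{S_11 ≥ j} + #{S_11 ≥ j+1}.
By reflection, #{M_11 ≥ 9} = #{S_11 ≥ 9} + #{S_11 ≥ 10} = 12 + 1 = 13.
#{M_11 ≥ 10} = #{S_11 ≥ 10} + #{S_11 ≥ 11} = 1 + 1 = 2.
#{M_11 = 9} = 13 - 2 = 11.
P(M_11 = 9) = 11/2048 = 11/2048

Answer: 11/2048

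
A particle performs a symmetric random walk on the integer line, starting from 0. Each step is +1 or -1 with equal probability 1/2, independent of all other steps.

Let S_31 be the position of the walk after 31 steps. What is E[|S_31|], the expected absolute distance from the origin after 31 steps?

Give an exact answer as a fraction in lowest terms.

Answer: 300540195/67108864

Derivation:
S_31 takes values m ≡ 1 (mod 2) with |m| ≤ 31; P(S_31=m) = C(31,(31+m)/2)/2^31.
Total paths: 2^31 = 2147483648
Distribution: P(S=-31)=1/2147483648, P(S=-29)=31/2147483648, P(S=-27)=465/2147483648, P(S=-25)=4495/2147483648, P(S=-23)=31465/2147483648, P(S=-21)=169911/2147483648, P(S=-19)=736281/2147483648, P(S=-17)=2629575/2147483648, P(S=-15)=7888725/2147483648, P(S=-13)=20160075/2147483648, P(S=-11)=44352165/2147483648, P(S=-9)=84672315/2147483648, P(S=-7)=141120525/2147483648, P(S=-5)=206253075/2147483648, P(S=-3)=265182525/2147483648, P(S=-1)=300540195/2147483648, P(S=1)=300540195/2147483648, P(S=3)=265182525/2147483648, P(S=5)=206253075/2147483648, P(S=7)=141120525/2147483648, P(S=9)=84672315/2147483648, P(S=11)=44352165/2147483648, P(S=13)=20160075/2147483648, P(S=15)=7888725/2147483648, P(S=17)=2629575/2147483648, P(S=19)=736281/2147483648, P(S=21)=169911/2147483648, P(S=23)=31465/2147483648, P(S=25)=4495/2147483648, P(S=27)=465/2147483648, P(S=29)=31/2147483648, P(S=31)=1/2147483648
E[|S_31|] = Σ_m |m|·P(S_31=m) = 9617286240/2147483648 = 300540195/67108864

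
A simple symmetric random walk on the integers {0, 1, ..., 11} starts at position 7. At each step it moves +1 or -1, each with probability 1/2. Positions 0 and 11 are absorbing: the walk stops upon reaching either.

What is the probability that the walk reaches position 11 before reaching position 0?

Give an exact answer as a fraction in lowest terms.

Symmetric walk (p = 1/2): the harmonic-function argument gives P(hit 11 before 0 | start at 7) = a/N.
P = 7/11 = 7/11

Answer: 7/11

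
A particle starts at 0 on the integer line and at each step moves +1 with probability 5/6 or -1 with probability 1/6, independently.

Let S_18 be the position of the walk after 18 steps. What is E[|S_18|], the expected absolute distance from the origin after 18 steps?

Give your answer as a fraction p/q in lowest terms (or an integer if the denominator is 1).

S_18 takes values m ≡ 0 (mod 2) with |m| ≤ 18; P(S_18=m) = C(18,(18+m)/2) · (5/6)^((18+m)/2) · (1/6)^((18-m)/2).
Distribution: P(S=-18)=1/101559956668416, P(S=-16)=5/5642219814912, P(S=-14)=425/11284439629824, P(S=-12)=2125/2115832430592, P(S=-10)=53125/2821109907456, P(S=-8)=371875/1410554953728, P(S=-6)=24171875/8463329722368, P(S=-4)=17265625/705277476864, P(S=-2)=949609375/5642219814912, P(S=0)=23740234375/25389989167104, P(S=2)=23740234375/5642219814912, P(S=4)=10791015625/705277476864, P(S=6)=377685546875/8463329722368, P(S=8)=145263671875/1410554953728, P(S=10)=518798828125/2821109907456, P(S=12)=518798828125/2115832430592, P(S=14)=2593994140625/11284439629824, P(S=16)=762939453125/5642219814912, P(S=18)=3814697265625/101559956668416
E[|S_18|] = Σ_m |m|·P(S_18=m) = 16927940164639/1410554953728

Answer: 16927940164639/1410554953728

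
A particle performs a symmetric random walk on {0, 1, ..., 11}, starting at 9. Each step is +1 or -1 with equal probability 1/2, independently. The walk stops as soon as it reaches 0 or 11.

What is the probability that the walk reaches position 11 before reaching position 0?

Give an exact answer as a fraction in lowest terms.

Answer: 9/11

Derivation:
Symmetric walk (p = 1/2): the harmonic-function argument gives P(hit 11 before 0 | start at 9) = a/N.
P = 9/11 = 9/11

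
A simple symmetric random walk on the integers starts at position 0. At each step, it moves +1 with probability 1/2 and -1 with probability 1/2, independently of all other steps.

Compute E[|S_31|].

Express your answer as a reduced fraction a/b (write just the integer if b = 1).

S_31 takes values m ≡ 1 (mod 2) with |m| ≤ 31; P(S_31=m) = C(31,(31+m)/2)/2^31.
Total paths: 2^31 = 2147483648
Distribution: P(S=-31)=1/2147483648, P(S=-29)=31/2147483648, P(S=-27)=465/2147483648, P(S=-25)=4495/2147483648, P(S=-23)=31465/2147483648, P(S=-21)=169911/2147483648, P(S=-19)=736281/2147483648, P(S=-17)=2629575/2147483648, P(S=-15)=7888725/2147483648, P(S=-13)=20160075/2147483648, P(S=-11)=44352165/2147483648, P(S=-9)=84672315/2147483648, P(S=-7)=141120525/2147483648, P(S=-5)=206253075/2147483648, P(S=-3)=265182525/2147483648, P(S=-1)=300540195/2147483648, P(S=1)=300540195/2147483648, P(S=3)=265182525/2147483648, P(S=5)=206253075/2147483648, P(S=7)=141120525/2147483648, P(S=9)=84672315/2147483648, P(S=11)=44352165/2147483648, P(S=13)=20160075/2147483648, P(S=15)=7888725/2147483648, P(S=17)=2629575/2147483648, P(S=19)=736281/2147483648, P(S=21)=169911/2147483648, P(S=23)=31465/2147483648, P(S=25)=4495/2147483648, P(S=27)=465/2147483648, P(S=29)=31/2147483648, P(S=31)=1/2147483648
E[|S_31|] = Σ_m |m|·P(S_31=m) = 9617286240/2147483648 = 300540195/67108864

Answer: 300540195/67108864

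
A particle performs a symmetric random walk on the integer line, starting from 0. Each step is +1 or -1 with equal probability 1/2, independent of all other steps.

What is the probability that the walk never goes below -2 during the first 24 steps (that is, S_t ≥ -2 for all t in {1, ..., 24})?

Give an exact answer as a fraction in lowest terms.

Answer: 1924111/4194304

Derivation:
Let f(t,s) = #length-t paths at position s with S_1..S_t all ≥ -2.
f(t,s) = f(t-1,s-1) + f(t-1,s+1) for s ≥ -2; f(t,s) = 0 for s < -2.
t=0: f(0,0)=1
t=1: f(1,-1)=1 f(1,1)=1
t=2: f(2,-2)=1 f(2,0)=2 f(2,2)=1
t=3: f(3,-1)=3 f(3,1)=3 f(3,3)=1
t=4: f(4,-2)=3 f(4,0)=6 f(4,2)=4 f(4,4)=1
t=5: f(5,-1)=9 f(5,1)=10 f(5,3)=5 f(5,5)=1
t=6: f(6,-2)=9 f(6,0)=19 f(6,2)=15 f(6,4)=6 f(6,6)=1
t=7: f(7,-1)=28 f(7,1)=34 f(7,3)=21 f(7,5)=7 f(7,7)=1
t=8: f(8,-2)=28 f(8,0)=62 f(8,2)=55 f(8,4)=28 f(8,6)=8 f(8,8)=1
t=9: f(9,-1)=90 f(9,1)=117 f(9,3)=83 f(9,5)=36 f(9,7)=9 f(9,9)=1
t=10: f(10,-2)=90 f(10,0)=207 f(10,2)=200 f(10,4)=119 f(10,6)=45 f(10,8)=10 f(10,10)=1
t=11: f(11,-1)=297 f(11,1)=407 f(11,3)=319 f(11,5)=164 f(11,7)=55 f(11,9)=11 f(11,11)=1
t=12: f(12,-2)=297 f(12,0)=704 f(12,2)=726 f(12,4)=483 f(12,6)=219 f(12,8)=66 f(12,10)=12 f(12,12)=1
t=13: f(13,-1)=1001 f(13,1)=1430 f(13,3)=1209 f(13,5)=702 f(13,7)=285 f(13,9)=78 f(13,11)=13 f(13,13)=1
t=14: f(14,-2)=1001 f(14,0)=2431 f(14,2)=2639 f(14,4)=1911 f(14,6)=987 f(14,8)=363 f(14,10)=91 f(14,12)=14 f(14,14)=1
t=15: f(15,-1)=3432 f(15,1)=5070 f(15,3)=4550 f(15,5)=2898 f(15,7)=1350 f(15,9)=454 f(15,11)=105 f(15,13)=15 f(15,15)=1
t=16: f(16,-2)=3432 f(16,0)=8502 f(16,2)=9620 f(16,4)=7448 f(16,6)=4248 f(16,8)=1804 f(16,10)=559 f(16,12)=120 f(16,14)=16 f(16,16)=1
t=17: f(17,-1)=11934 f(17,1)=18122 f(17,3)=17068 f(17,5)=11696 f(17,7)=6052 f(17,9)=2363 f(17,11)=679 f(17,13)=136 f(17,15)=17 f(17,17)=1
t=18: f(18,-2)=11934 f(18,0)=30056 f(18,2)=35190 f(18,4)=28764 f(18,6)=17748 f(18,8)=8415 f(18,10)=3042 f(18,12)=815 f(18,14)=153 f(18,16)=18 f(18,18)=1
t=19: f(19,-1)=41990 f(19,1)=65246 f(19,3)=63954 f(19,5)=46512 f(19,7)=26163 f(19,9)=11457 f(19,11)=3857 f(19,13)=968 f(19,15)=171 f(19,17)=19 f(19,19)=1
t=20: f(20,-2)=41990 f(20,0)=107236 f(20,2)=129200 f(20,4)=110466 f(20,6)=72675 f(20,8)=37620 f(20,10)=15314 f(20,12)=4825 f(20,14)=1139 f(20,16)=190 f(20,18)=20 f(20,20)=1
t=21: f(21,-1)=149226 f(21,1)=236436 f(21,3)=239666 f(21,5)=183141 f(21,7)=110295 f(21,9)=52934 f(21,11)=20139 f(21,13)=5964 f(21,15)=1329 f(21,17)=210 f(21,19)=21 f(21,21)=1
t=22: f(22,-2)=149226 f(22,0)=385662 f(22,2)=476102 f(22,4)=422807 f(22,6)=293436 f(22,8)=163229 f(22,10)=73073 f(22,12)=26103 f(22,14)=7293 f(22,16)=1539 f(22,18)=231 f(22,20)=22 f(22,22)=1
t=23: f(23,-1)=534888 f(23,1)=861764 f(23,3)=898909 f(23,5)=716243 f(23,7)=456665 f(23,9)=236302 f(23,11)=99176 f(23,13)=33396 f(23,15)=8832 f(23,17)=1770 f(23,19)=253 f(23,21)=23 f(23,23)=1
t=24: f(24,-2)=534888 f(24,0)=1396652 f(24,2)=1760673 f(24,4)=1615152 f(24,6)=1172908 f(24,8)=692967 f(24,10)=335478 f(24,12)=132572 f(24,14)=42228 f(24,16)=10602 f(24,18)=2023 f(24,20)=276 f(24,22)=24 f(24,24)=1
Σ_s f(24,s) = 7696444
P = 7696444/16777216 = 1924111/4194304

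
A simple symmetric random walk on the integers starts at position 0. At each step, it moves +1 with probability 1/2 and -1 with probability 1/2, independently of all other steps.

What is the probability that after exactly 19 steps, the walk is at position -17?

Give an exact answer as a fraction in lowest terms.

Answer: 19/524288

Derivation:
To reach position -17 after 19 steps: need 1 step of +1 and 18 of -1.
Favorable paths: C(19,1) = 19
Total paths: 2^19 = 524288
P = 19/524288 = 19/524288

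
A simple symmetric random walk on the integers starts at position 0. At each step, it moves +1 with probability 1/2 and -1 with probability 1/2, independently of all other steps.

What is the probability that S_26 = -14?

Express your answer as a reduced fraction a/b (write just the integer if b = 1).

Answer: 115115/33554432

Derivation:
To reach position -14 after 26 steps: need 6 steps of +1 and 20 of -1.
Favorable paths: C(26,6) = 230230
Total paths: 2^26 = 67108864
P = 230230/67108864 = 115115/33554432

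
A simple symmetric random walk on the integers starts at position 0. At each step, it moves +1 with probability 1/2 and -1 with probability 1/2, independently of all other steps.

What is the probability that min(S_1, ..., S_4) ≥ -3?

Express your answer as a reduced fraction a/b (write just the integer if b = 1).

Answer: 15/16

Derivation:
Let f(t,s) = #length-t paths at position s with S_1..S_t all ≥ -3.
f(t,s) = f(t-1,s-1) + f(t-1,s+1) for s ≥ -3; f(t,s) = 0 for s < -3.
t=0: f(0,0)=1
t=1: f(1,-1)=1 f(1,1)=1
t=2: f(2,-2)=1 f(2,0)=2 f(2,2)=1
t=3: f(3,-3)=1 f(3,-1)=3 f(3,1)=3 f(3,3)=1
t=4: f(4,-2)=4 f(4,0)=6 f(4,2)=4 f(4,4)=1
Σ_s f(4,s) = 15
P = 15/16 = 15/16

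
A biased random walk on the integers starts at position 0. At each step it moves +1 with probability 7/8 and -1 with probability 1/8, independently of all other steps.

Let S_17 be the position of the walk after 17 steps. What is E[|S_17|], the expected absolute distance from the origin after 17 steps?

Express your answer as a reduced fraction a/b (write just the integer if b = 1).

S_17 takes values m ≡ 1 (mod 2) with |m| ≤ 17; P(S_17=m) = C(17,(17+m)/2) · (7/8)^((17+m)/2) · (1/8)^((17-m)/2).
Distribution: P(S=-17)=1/2251799813685248, P(S=-15)=119/2251799813685248, P(S=-13)=833/281474976710656, P(S=-11)=29155/281474976710656, P(S=-9)=1428595/562949953421312, P(S=-7)=26000429/562949953421312, P(S=-5)=182003003/281474976710656, P(S=-3)=2002033033/281474976710656, P(S=-1)=70071156155/1125899906842624, P(S=1)=490498093085/1125899906842624, P(S=3)=686697330319/281474976710656, P(S=5)=3058924471421/281474976710656, P(S=7)=21412471299947/562949953421312, P(S=9)=57648961192165/562949953421312, P(S=11)=57648961192165/281474976710656, P(S=13)=80708545669031/281474976710656, P(S=15)=564959819683217/2251799813685248, P(S=17)=232630513987207/2251799813685248
E[|S_17|] = Σ_m |m|·P(S_17=m) = 1794427508195523/140737488355328

Answer: 1794427508195523/140737488355328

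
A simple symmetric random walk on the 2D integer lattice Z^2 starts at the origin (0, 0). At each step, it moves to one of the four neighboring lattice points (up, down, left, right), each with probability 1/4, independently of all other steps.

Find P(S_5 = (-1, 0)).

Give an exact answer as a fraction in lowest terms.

Let h be the number of horizontal steps (so 5-h are vertical). To end at (-1,0) need (h-1)/2 right-steps and ((5-h)+0)/2 up-steps.
Sum over h with 1 ≤ h ≤ 5, h ≡ 1 (mod 2), 5-h ≡ 0 (mod 2):
h=1: C(5,1)·C(1,0)·C(4,2) = 5·1·6 = 30
h=3: C(5,3)·C(3,1)·C(2,1) = 10·3·2 = 60
h=5: C(5,5)·C(5,2)·C(0,0) = 1·10·1 = 10
Total favorable: 100
Total paths: 4^5 = 1024
P = 100/1024 = 25/256

Answer: 25/256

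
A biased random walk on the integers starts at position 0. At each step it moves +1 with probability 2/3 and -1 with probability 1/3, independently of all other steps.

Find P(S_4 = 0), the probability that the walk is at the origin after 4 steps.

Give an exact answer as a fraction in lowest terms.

To be at 0 after 4 steps: need exactly 2 steps of +1 and 2 of -1.
Number of such sequences: C(4,2) = 6
Each has probability (2/3)^2 · (1/3)^2 = 4/81
P = 6 · 4/81 = 8/27

Answer: 8/27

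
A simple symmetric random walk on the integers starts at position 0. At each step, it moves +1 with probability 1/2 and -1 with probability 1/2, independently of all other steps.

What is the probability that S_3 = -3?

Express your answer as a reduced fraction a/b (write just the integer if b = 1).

To reach position -3 after 3 steps: need 0 steps of +1 and 3 of -1.
Favorable paths: C(3,0) = 1
Total paths: 2^3 = 8
P = 1/8 = 1/8

Answer: 1/8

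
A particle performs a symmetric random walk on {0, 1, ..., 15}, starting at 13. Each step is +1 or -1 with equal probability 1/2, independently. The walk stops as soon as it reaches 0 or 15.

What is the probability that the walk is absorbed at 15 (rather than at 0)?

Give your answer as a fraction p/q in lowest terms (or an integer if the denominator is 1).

Symmetric walk (p = 1/2): the harmonic-function argument gives P(hit 15 before 0 | start at 13) = a/N.
P = 13/15 = 13/15

Answer: 13/15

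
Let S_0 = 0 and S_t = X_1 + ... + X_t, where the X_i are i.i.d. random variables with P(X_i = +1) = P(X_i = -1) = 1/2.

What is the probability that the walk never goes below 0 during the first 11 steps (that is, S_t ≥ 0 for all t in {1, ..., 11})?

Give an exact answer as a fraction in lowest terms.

Answer: 231/1024

Derivation:
Let f(t,s) = #length-t paths at position s with S_1..S_t all ≥ 0.
f(t,s) = f(t-1,s-1) + f(t-1,s+1) for s ≥ 0; f(t,s) = 0 for s < 0.
t=0: f(0,0)=1
t=1: f(1,1)=1
t=2: f(2,0)=1 f(2,2)=1
t=3: f(3,1)=2 f(3,3)=1
t=4: f(4,0)=2 f(4,2)=3 f(4,4)=1
t=5: f(5,1)=5 f(5,3)=4 f(5,5)=1
t=6: f(6,0)=5 f(6,2)=9 f(6,4)=5 f(6,6)=1
t=7: f(7,1)=14 f(7,3)=14 f(7,5)=6 f(7,7)=1
t=8: f(8,0)=14 f(8,2)=28 f(8,4)=20 f(8,6)=7 f(8,8)=1
t=9: f(9,1)=42 f(9,3)=48 f(9,5)=27 f(9,7)=8 f(9,9)=1
t=10: f(10,0)=42 f(10,2)=90 f(10,4)=75 f(10,6)=35 f(10,8)=9 f(10,10)=1
t=11: f(11,1)=132 f(11,3)=165 f(11,5)=110 f(11,7)=44 f(11,9)=10 f(11,11)=1
Σ_s f(11,s) = 462
P = 462/2048 = 231/1024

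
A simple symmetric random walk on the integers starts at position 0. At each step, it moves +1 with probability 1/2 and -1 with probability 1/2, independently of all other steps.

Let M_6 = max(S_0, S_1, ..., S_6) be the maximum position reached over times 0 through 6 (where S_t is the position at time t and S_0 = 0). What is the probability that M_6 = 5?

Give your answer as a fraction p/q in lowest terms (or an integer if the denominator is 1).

Let M_6 = max(S_0,...,S_6). Use the reflection principle: for j ≥ 1, #{paths with M_6 ≥ j} = #{S_6 ≥ j} + #{S_6 ≥ j+1}.
By reflection, #{M_6 ≥ 5} = #{S_6 ≥ 5} + #{S_6 ≥ 6} = 1 + 1 = 2.
#{M_6 ≥ 6} = #{S_6 ≥ 6} + #{S_6 ≥ 7} = 1 + 0 = 1.
#{M_6 = 5} = 2 - 1 = 1.
P(M_6 = 5) = 1/64 = 1/64

Answer: 1/64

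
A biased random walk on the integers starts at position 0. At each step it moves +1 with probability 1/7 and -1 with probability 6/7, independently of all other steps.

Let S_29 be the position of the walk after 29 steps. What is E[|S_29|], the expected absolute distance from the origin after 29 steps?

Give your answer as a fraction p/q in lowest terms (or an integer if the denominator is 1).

Answer: 9528295228907139145900025/459986536544739960976801

Derivation:
S_29 takes values m ≡ 1 (mod 2) with |m| ≤ 29; P(S_29=m) = C(29,(29+m)/2) · (1/7)^((29+m)/2) · (6/7)^((29-m)/2).
Distribution: P(S=-29)=36845653286788892983296/3219905755813179726837607, P(S=-27)=178087324219479649419264/3219905755813179726837607, P(S=-25)=59362441406493216473088/459986536544739960976801, P(S=-23)=89043662109739824709632/459986536544739960976801, P(S=-21)=96463967285551476768768/459986536544739960976801, P(S=-19)=80386639404626230640640/459986536544739960976801, P(S=-17)=53591092936417487093760/459986536544739960976801, P(S=-15)=205432522922933700526080/3219905755813179726837607, P(S=-13)=94156573006344612741120/3219905755813179726837607, P(S=-11)=5230920722574700707840/459986536544739960976801, P(S=-9)=1743640240858233569280/459986536544739960976801, P(S=-7)=501957039034946027520/459986536544739960976801, P(S=-5)=125489259758736506880/459986536544739960976801, P(S=-3)=27350223280750264320/459986536544739960976801, P(S=-1)=36466964374333685760/3219905755813179726837607, P(S=1)=6077827395722280960/3219905755813179726837607, P(S=3)=126621404077547520/459986536544739960976801, P(S=5)=16138022088314880/459986536544739960976801, P(S=7)=1793113565368320/459986536544739960976801, P(S=9)=173019729991680/459986536544739960976801, P(S=11)=14418310832640/459986536544739960976801, P(S=13)=7209155416320/3219905755813179726837607, P(S=15)=436918510080/3219905755813179726837607, P(S=17)=3166076160/459986536544739960976801, P(S=19)=131919840/459986536544739960976801, P(S=21)=4397328/459986536544739960976801, P(S=23)=112752/459986536544739960976801, P(S=25)=2088/459986536544739960976801, P(S=27)=174/3219905755813179726837607, P(S=29)=1/3219905755813179726837607
E[|S_29|] = Σ_m |m|·P(S_29=m) = 9528295228907139145900025/459986536544739960976801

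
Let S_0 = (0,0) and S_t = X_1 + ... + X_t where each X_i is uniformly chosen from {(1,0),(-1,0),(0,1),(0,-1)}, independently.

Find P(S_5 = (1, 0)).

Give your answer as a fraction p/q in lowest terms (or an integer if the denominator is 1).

Let h be the number of horizontal steps (so 5-h are vertical). To end at (1,0) need (h+1)/2 right-steps and ((5-h)+0)/2 up-steps.
Sum over h with 1 ≤ h ≤ 5, h ≡ 1 (mod 2), 5-h ≡ 0 (mod 2):
h=1: C(5,1)·C(1,1)·C(4,2) = 5·1·6 = 30
h=3: C(5,3)·C(3,2)·C(2,1) = 10·3·2 = 60
h=5: C(5,5)·C(5,3)·C(0,0) = 1·10·1 = 10
Total favorable: 100
Total paths: 4^5 = 1024
P = 100/1024 = 25/256

Answer: 25/256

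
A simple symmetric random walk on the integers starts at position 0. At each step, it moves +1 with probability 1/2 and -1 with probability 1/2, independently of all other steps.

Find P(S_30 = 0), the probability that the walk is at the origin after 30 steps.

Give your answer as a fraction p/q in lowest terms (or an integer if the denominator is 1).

Answer: 9694845/67108864

Derivation:
To return to 0 after 30 steps: need exactly 15 steps of +1 and 15 of -1.
Favorable paths: C(30,15) = 155117520
Total paths: 2^30 = 1073741824
P = 155117520/1073741824 = 9694845/67108864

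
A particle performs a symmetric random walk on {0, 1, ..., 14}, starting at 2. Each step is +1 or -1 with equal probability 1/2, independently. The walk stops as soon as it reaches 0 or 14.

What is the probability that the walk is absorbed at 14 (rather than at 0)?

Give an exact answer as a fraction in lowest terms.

Symmetric walk (p = 1/2): the harmonic-function argument gives P(hit 14 before 0 | start at 2) = a/N.
P = 2/14 = 1/7

Answer: 1/7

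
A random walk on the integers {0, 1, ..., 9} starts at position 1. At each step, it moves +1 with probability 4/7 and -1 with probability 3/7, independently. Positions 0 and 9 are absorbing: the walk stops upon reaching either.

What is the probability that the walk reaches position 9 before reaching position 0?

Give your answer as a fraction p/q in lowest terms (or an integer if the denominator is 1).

Biased walk: p = 4/7, q = 3/7, r = q/p = 3/4
Gambler's ruin: P(hit 9 before 0 | start at 1) = (1 - r^a)/(1 - r^N)
r^1 = 3/4; r^9 = 19683/262144
P = (1 - 3/4) / (1 - 19683/262144) = 1/4 / 242461/262144 = 65536/242461

Answer: 65536/242461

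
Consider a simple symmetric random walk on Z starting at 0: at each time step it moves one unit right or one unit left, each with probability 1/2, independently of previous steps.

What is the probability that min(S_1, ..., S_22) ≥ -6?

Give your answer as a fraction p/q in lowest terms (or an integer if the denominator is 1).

Let f(t,s) = #length-t paths at position s with S_1..S_t all ≥ -6.
f(t,s) = f(t-1,s-1) + f(t-1,s+1) for s ≥ -6; f(t,s) = 0 for s < -6.
t=0: f(0,0)=1
t=1: f(1,-1)=1 f(1,1)=1
t=2: f(2,-2)=1 f(2,0)=2 f(2,2)=1
t=3: f(3,-3)=1 f(3,-1)=3 f(3,1)=3 f(3,3)=1
t=4: f(4,-4)=1 f(4,-2)=4 f(4,0)=6 f(4,2)=4 f(4,4)=1
t=5: f(5,-5)=1 f(5,-3)=5 f(5,-1)=10 f(5,1)=10 f(5,3)=5 f(5,5)=1
t=6: f(6,-6)=1 f(6,-4)=6 f(6,-2)=15 f(6,0)=20 f(6,2)=15 f(6,4)=6 f(6,6)=1
t=7: f(7,-5)=7 f(7,-3)=21 f(7,-1)=35 f(7,1)=35 f(7,3)=21 f(7,5)=7 f(7,7)=1
t=8: f(8,-6)=7 f(8,-4)=28 f(8,-2)=56 f(8,0)=70 f(8,2)=56 f(8,4)=28 f(8,6)=8 f(8,8)=1
t=9: f(9,-5)=35 f(9,-3)=84 f(9,-1)=126 f(9,1)=126 f(9,3)=84 f(9,5)=36 f(9,7)=9 f(9,9)=1
t=10: f(10,-6)=35 f(10,-4)=119 f(10,-2)=210 f(10,0)=252 f(10,2)=210 f(10,4)=120 f(10,6)=45 f(10,8)=10 f(10,10)=1
t=11: f(11,-5)=154 f(11,-3)=329 f(11,-1)=462 f(11,1)=462 f(11,3)=330 f(11,5)=165 f(11,7)=55 f(11,9)=11 f(11,11)=1
t=12: f(12,-6)=154 f(12,-4)=483 f(12,-2)=791 f(12,0)=924 f(12,2)=792 f(12,4)=495 f(12,6)=220 f(12,8)=66 f(12,10)=12 f(12,12)=1
t=13: f(13,-5)=637 f(13,-3)=1274 f(13,-1)=1715 f(13,1)=1716 f(13,3)=1287 f(13,5)=715 f(13,7)=286 f(13,9)=78 f(13,11)=13 f(13,13)=1
t=14: f(14,-6)=637 f(14,-4)=1911 f(14,-2)=2989 f(14,0)=3431 f(14,2)=3003 f(14,4)=2002 f(14,6)=1001 f(14,8)=364 f(14,10)=91 f(14,12)=14 f(14,14)=1
t=15: f(15,-5)=2548 f(15,-3)=4900 f(15,-1)=6420 f(15,1)=6434 f(15,3)=5005 f(15,5)=3003 f(15,7)=1365 f(15,9)=455 f(15,11)=105 f(15,13)=15 f(15,15)=1
t=16: f(16,-6)=2548 f(16,-4)=7448 f(16,-2)=11320 f(16,0)=12854 f(16,2)=11439 f(16,4)=8008 f(16,6)=4368 f(16,8)=1820 f(16,10)=560 f(16,12)=120 f(16,14)=16 f(16,16)=1
t=17: f(17,-5)=9996 f(17,-3)=18768 f(17,-1)=24174 f(17,1)=24293 f(17,3)=19447 f(17,5)=12376 f(17,7)=6188 f(17,9)=2380 f(17,11)=680 f(17,13)=136 f(17,15)=17 f(17,17)=1
t=18: f(18,-6)=9996 f(18,-4)=28764 f(18,-2)=42942 f(18,0)=48467 f(18,2)=43740 f(18,4)=31823 f(18,6)=18564 f(18,8)=8568 f(18,10)=3060 f(18,12)=816 f(18,14)=153 f(18,16)=18 f(18,18)=1
t=19: f(19,-5)=38760 f(19,-3)=71706 f(19,-1)=91409 f(19,1)=92207 f(19,3)=75563 f(19,5)=50387 f(19,7)=27132 f(19,9)=11628 f(19,11)=3876 f(19,13)=969 f(19,15)=171 f(19,17)=19 f(19,19)=1
t=20: f(20,-6)=38760 f(20,-4)=110466 f(20,-2)=163115 f(20,0)=183616 f(20,2)=167770 f(20,4)=125950 f(20,6)=77519 f(20,8)=38760 f(20,10)=15504 f(20,12)=4845 f(20,14)=1140 f(20,16)=190 f(20,18)=20 f(20,20)=1
t=21: f(21,-5)=149226 f(21,-3)=273581 f(21,-1)=346731 f(21,1)=351386 f(21,3)=293720 f(21,5)=203469 f(21,7)=116279 f(21,9)=54264 f(21,11)=20349 f(21,13)=5985 f(21,15)=1330 f(21,17)=210 f(21,19)=21 f(21,21)=1
t=22: f(22,-6)=149226 f(22,-4)=422807 f(22,-2)=620312 f(22,0)=698117 f(22,2)=645106 f(22,4)=497189 f(22,6)=319748 f(22,8)=170543 f(22,10)=74613 f(22,12)=26334 f(22,14)=7315 f(22,16)=1540 f(22,18)=231 f(22,20)=22 f(22,22)=1
Σ_s f(22,s) = 3633104
P = 3633104/4194304 = 227069/262144

Answer: 227069/262144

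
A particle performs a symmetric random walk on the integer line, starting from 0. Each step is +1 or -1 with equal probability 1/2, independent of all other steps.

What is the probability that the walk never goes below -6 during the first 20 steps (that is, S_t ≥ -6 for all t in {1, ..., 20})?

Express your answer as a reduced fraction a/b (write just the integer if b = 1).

Let f(t,s) = #length-t paths at position s with S_1..S_t all ≥ -6.
f(t,s) = f(t-1,s-1) + f(t-1,s+1) for s ≥ -6; f(t,s) = 0 for s < -6.
t=0: f(0,0)=1
t=1: f(1,-1)=1 f(1,1)=1
t=2: f(2,-2)=1 f(2,0)=2 f(2,2)=1
t=3: f(3,-3)=1 f(3,-1)=3 f(3,1)=3 f(3,3)=1
t=4: f(4,-4)=1 f(4,-2)=4 f(4,0)=6 f(4,2)=4 f(4,4)=1
t=5: f(5,-5)=1 f(5,-3)=5 f(5,-1)=10 f(5,1)=10 f(5,3)=5 f(5,5)=1
t=6: f(6,-6)=1 f(6,-4)=6 f(6,-2)=15 f(6,0)=20 f(6,2)=15 f(6,4)=6 f(6,6)=1
t=7: f(7,-5)=7 f(7,-3)=21 f(7,-1)=35 f(7,1)=35 f(7,3)=21 f(7,5)=7 f(7,7)=1
t=8: f(8,-6)=7 f(8,-4)=28 f(8,-2)=56 f(8,0)=70 f(8,2)=56 f(8,4)=28 f(8,6)=8 f(8,8)=1
t=9: f(9,-5)=35 f(9,-3)=84 f(9,-1)=126 f(9,1)=126 f(9,3)=84 f(9,5)=36 f(9,7)=9 f(9,9)=1
t=10: f(10,-6)=35 f(10,-4)=119 f(10,-2)=210 f(10,0)=252 f(10,2)=210 f(10,4)=120 f(10,6)=45 f(10,8)=10 f(10,10)=1
t=11: f(11,-5)=154 f(11,-3)=329 f(11,-1)=462 f(11,1)=462 f(11,3)=330 f(11,5)=165 f(11,7)=55 f(11,9)=11 f(11,11)=1
t=12: f(12,-6)=154 f(12,-4)=483 f(12,-2)=791 f(12,0)=924 f(12,2)=792 f(12,4)=495 f(12,6)=220 f(12,8)=66 f(12,10)=12 f(12,12)=1
t=13: f(13,-5)=637 f(13,-3)=1274 f(13,-1)=1715 f(13,1)=1716 f(13,3)=1287 f(13,5)=715 f(13,7)=286 f(13,9)=78 f(13,11)=13 f(13,13)=1
t=14: f(14,-6)=637 f(14,-4)=1911 f(14,-2)=2989 f(14,0)=3431 f(14,2)=3003 f(14,4)=2002 f(14,6)=1001 f(14,8)=364 f(14,10)=91 f(14,12)=14 f(14,14)=1
t=15: f(15,-5)=2548 f(15,-3)=4900 f(15,-1)=6420 f(15,1)=6434 f(15,3)=5005 f(15,5)=3003 f(15,7)=1365 f(15,9)=455 f(15,11)=105 f(15,13)=15 f(15,15)=1
t=16: f(16,-6)=2548 f(16,-4)=7448 f(16,-2)=11320 f(16,0)=12854 f(16,2)=11439 f(16,4)=8008 f(16,6)=4368 f(16,8)=1820 f(16,10)=560 f(16,12)=120 f(16,14)=16 f(16,16)=1
t=17: f(17,-5)=9996 f(17,-3)=18768 f(17,-1)=24174 f(17,1)=24293 f(17,3)=19447 f(17,5)=12376 f(17,7)=6188 f(17,9)=2380 f(17,11)=680 f(17,13)=136 f(17,15)=17 f(17,17)=1
t=18: f(18,-6)=9996 f(18,-4)=28764 f(18,-2)=42942 f(18,0)=48467 f(18,2)=43740 f(18,4)=31823 f(18,6)=18564 f(18,8)=8568 f(18,10)=3060 f(18,12)=816 f(18,14)=153 f(18,16)=18 f(18,18)=1
t=19: f(19,-5)=38760 f(19,-3)=71706 f(19,-1)=91409 f(19,1)=92207 f(19,3)=75563 f(19,5)=50387 f(19,7)=27132 f(19,9)=11628 f(19,11)=3876 f(19,13)=969 f(19,15)=171 f(19,17)=19 f(19,19)=1
t=20: f(20,-6)=38760 f(20,-4)=110466 f(20,-2)=163115 f(20,0)=183616 f(20,2)=167770 f(20,4)=125950 f(20,6)=77519 f(20,8)=38760 f(20,10)=15504 f(20,12)=4845 f(20,14)=1140 f(20,16)=190 f(20,18)=20 f(20,20)=1
Σ_s f(20,s) = 927656
P = 927656/1048576 = 115957/131072

Answer: 115957/131072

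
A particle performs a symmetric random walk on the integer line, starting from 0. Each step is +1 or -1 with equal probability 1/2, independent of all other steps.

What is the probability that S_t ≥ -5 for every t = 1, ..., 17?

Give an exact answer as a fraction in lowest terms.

Answer: 28067/32768

Derivation:
Let f(t,s) = #length-t paths at position s with S_1..S_t all ≥ -5.
f(t,s) = f(t-1,s-1) + f(t-1,s+1) for s ≥ -5; f(t,s) = 0 for s < -5.
t=0: f(0,0)=1
t=1: f(1,-1)=1 f(1,1)=1
t=2: f(2,-2)=1 f(2,0)=2 f(2,2)=1
t=3: f(3,-3)=1 f(3,-1)=3 f(3,1)=3 f(3,3)=1
t=4: f(4,-4)=1 f(4,-2)=4 f(4,0)=6 f(4,2)=4 f(4,4)=1
t=5: f(5,-5)=1 f(5,-3)=5 f(5,-1)=10 f(5,1)=10 f(5,3)=5 f(5,5)=1
t=6: f(6,-4)=6 f(6,-2)=15 f(6,0)=20 f(6,2)=15 f(6,4)=6 f(6,6)=1
t=7: f(7,-5)=6 f(7,-3)=21 f(7,-1)=35 f(7,1)=35 f(7,3)=21 f(7,5)=7 f(7,7)=1
t=8: f(8,-4)=27 f(8,-2)=56 f(8,0)=70 f(8,2)=56 f(8,4)=28 f(8,6)=8 f(8,8)=1
t=9: f(9,-5)=27 f(9,-3)=83 f(9,-1)=126 f(9,1)=126 f(9,3)=84 f(9,5)=36 f(9,7)=9 f(9,9)=1
t=10: f(10,-4)=110 f(10,-2)=209 f(10,0)=252 f(10,2)=210 f(10,4)=120 f(10,6)=45 f(10,8)=10 f(10,10)=1
t=11: f(11,-5)=110 f(11,-3)=319 f(11,-1)=461 f(11,1)=462 f(11,3)=330 f(11,5)=165 f(11,7)=55 f(11,9)=11 f(11,11)=1
t=12: f(12,-4)=429 f(12,-2)=780 f(12,0)=923 f(12,2)=792 f(12,4)=495 f(12,6)=220 f(12,8)=66 f(12,10)=12 f(12,12)=1
t=13: f(13,-5)=429 f(13,-3)=1209 f(13,-1)=1703 f(13,1)=1715 f(13,3)=1287 f(13,5)=715 f(13,7)=286 f(13,9)=78 f(13,11)=13 f(13,13)=1
t=14: f(14,-4)=1638 f(14,-2)=2912 f(14,0)=3418 f(14,2)=3002 f(14,4)=2002 f(14,6)=1001 f(14,8)=364 f(14,10)=91 f(14,12)=14 f(14,14)=1
t=15: f(15,-5)=1638 f(15,-3)=4550 f(15,-1)=6330 f(15,1)=6420 f(15,3)=5004 f(15,5)=3003 f(15,7)=1365 f(15,9)=455 f(15,11)=105 f(15,13)=15 f(15,15)=1
t=16: f(16,-4)=6188 f(16,-2)=10880 f(16,0)=12750 f(16,2)=11424 f(16,4)=8007 f(16,6)=4368 f(16,8)=1820 f(16,10)=560 f(16,12)=120 f(16,14)=16 f(16,16)=1
t=17: f(17,-5)=6188 f(17,-3)=17068 f(17,-1)=23630 f(17,1)=24174 f(17,3)=19431 f(17,5)=12375 f(17,7)=6188 f(17,9)=2380 f(17,11)=680 f(17,13)=136 f(17,15)=17 f(17,17)=1
Σ_s f(17,s) = 112268
P = 112268/131072 = 28067/32768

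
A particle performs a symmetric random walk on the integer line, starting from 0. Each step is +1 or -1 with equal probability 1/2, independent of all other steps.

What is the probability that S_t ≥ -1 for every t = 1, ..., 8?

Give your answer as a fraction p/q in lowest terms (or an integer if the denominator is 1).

Answer: 63/128

Derivation:
Let f(t,s) = #length-t paths at position s with S_1..S_t all ≥ -1.
f(t,s) = f(t-1,s-1) + f(t-1,s+1) for s ≥ -1; f(t,s) = 0 for s < -1.
t=0: f(0,0)=1
t=1: f(1,-1)=1 f(1,1)=1
t=2: f(2,0)=2 f(2,2)=1
t=3: f(3,-1)=2 f(3,1)=3 f(3,3)=1
t=4: f(4,0)=5 f(4,2)=4 f(4,4)=1
t=5: f(5,-1)=5 f(5,1)=9 f(5,3)=5 f(5,5)=1
t=6: f(6,0)=14 f(6,2)=14 f(6,4)=6 f(6,6)=1
t=7: f(7,-1)=14 f(7,1)=28 f(7,3)=20 f(7,5)=7 f(7,7)=1
t=8: f(8,0)=42 f(8,2)=48 f(8,4)=27 f(8,6)=8 f(8,8)=1
Σ_s f(8,s) = 126
P = 126/256 = 63/128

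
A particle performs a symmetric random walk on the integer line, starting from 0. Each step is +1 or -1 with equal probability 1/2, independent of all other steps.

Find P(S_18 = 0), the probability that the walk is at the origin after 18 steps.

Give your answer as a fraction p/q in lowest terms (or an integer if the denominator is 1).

To return to 0 after 18 steps: need exactly 9 steps of +1 and 9 of -1.
Favorable paths: C(18,9) = 48620
Total paths: 2^18 = 262144
P = 48620/262144 = 12155/65536

Answer: 12155/65536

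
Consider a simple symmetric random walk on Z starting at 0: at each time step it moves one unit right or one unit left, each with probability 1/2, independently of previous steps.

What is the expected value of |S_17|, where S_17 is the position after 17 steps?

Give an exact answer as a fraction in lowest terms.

Answer: 109395/32768

Derivation:
S_17 takes values m ≡ 1 (mod 2) with |m| ≤ 17; P(S_17=m) = C(17,(17+m)/2)/2^17.
Total paths: 2^17 = 131072
Distribution: P(S=-17)=1/131072, P(S=-15)=17/131072, P(S=-13)=136/131072, P(S=-11)=680/131072, P(S=-9)=2380/131072, P(S=-7)=6188/131072, P(S=-5)=12376/131072, P(S=-3)=19448/131072, P(S=-1)=24310/131072, P(S=1)=24310/131072, P(S=3)=19448/131072, P(S=5)=12376/131072, P(S=7)=6188/131072, P(S=9)=2380/131072, P(S=11)=680/131072, P(S=13)=136/131072, P(S=15)=17/131072, P(S=17)=1/131072
E[|S_17|] = Σ_m |m|·P(S_17=m) = 437580/131072 = 109395/32768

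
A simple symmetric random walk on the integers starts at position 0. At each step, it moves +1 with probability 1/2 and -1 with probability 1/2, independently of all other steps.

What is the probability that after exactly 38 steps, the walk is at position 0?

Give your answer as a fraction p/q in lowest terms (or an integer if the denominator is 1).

Answer: 4418157975/34359738368

Derivation:
To return to 0 after 38 steps: need exactly 19 steps of +1 and 19 of -1.
Favorable paths: C(38,19) = 35345263800
Total paths: 2^38 = 274877906944
P = 35345263800/274877906944 = 4418157975/34359738368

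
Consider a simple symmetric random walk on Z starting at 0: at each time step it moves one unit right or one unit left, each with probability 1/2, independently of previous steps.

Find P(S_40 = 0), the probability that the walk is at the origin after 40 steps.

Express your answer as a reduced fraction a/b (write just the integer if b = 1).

Answer: 34461632205/274877906944

Derivation:
To return to 0 after 40 steps: need exactly 20 steps of +1 and 20 of -1.
Favorable paths: C(40,20) = 137846528820
Total paths: 2^40 = 1099511627776
P = 137846528820/1099511627776 = 34461632205/274877906944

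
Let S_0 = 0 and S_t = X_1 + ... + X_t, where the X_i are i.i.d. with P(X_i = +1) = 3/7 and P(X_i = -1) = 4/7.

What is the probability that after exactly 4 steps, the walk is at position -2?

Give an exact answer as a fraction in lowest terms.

Answer: 768/2401

Derivation:
To reach position -2 after 4 steps: need 1 step of +1 and 3 steps of -1.
Number of such sequences: C(4,1) = 4
Each has probability (3/7)^1 · (4/7)^3 = 192/2401
P = 4 · 192/2401 = 768/2401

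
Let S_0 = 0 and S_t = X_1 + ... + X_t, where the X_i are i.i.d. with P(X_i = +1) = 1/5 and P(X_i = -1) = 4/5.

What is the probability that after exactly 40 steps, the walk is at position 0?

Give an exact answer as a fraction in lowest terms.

To be at 0 after 40 steps: need exactly 20 steps of +1 and 20 of -1.
Number of such sequences: C(40,20) = 137846528820
Each has probability (1/5)^20 · (4/5)^20 = 1099511627776/9094947017729282379150390625
P = 137846528820 · 1099511627776/9094947017729282379150390625 = 30312772257229899300864/1818989403545856475830078125

Answer: 30312772257229899300864/1818989403545856475830078125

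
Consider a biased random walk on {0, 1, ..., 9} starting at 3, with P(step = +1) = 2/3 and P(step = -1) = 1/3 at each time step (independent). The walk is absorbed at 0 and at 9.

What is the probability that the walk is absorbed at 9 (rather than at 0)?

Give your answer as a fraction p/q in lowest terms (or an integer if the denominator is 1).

Answer: 64/73

Derivation:
Biased walk: p = 2/3, q = 1/3, r = q/p = 1/2
Gambler's ruin: P(hit 9 before 0 | start at 3) = (1 - r^a)/(1 - r^N)
r^3 = 1/8; r^9 = 1/512
P = (1 - 1/8) / (1 - 1/512) = 7/8 / 511/512 = 64/73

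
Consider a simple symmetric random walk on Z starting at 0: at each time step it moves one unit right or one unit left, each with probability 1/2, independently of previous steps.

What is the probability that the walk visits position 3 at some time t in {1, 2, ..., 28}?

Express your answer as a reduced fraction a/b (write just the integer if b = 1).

Answer: 19179317/33554432

Derivation:
Count via complement. Let g(t,s) = #length-t paths at position s with S_1..S_t all ≠ 3.
g(t,s) = g(t-1,s-1) + g(t-1,s+1) for s ≠ 3; g(t,3) = 0.
t=0: g(0,0)=1
t=1: g(1,-1)=1 g(1,1)=1
t=2: g(2,-2)=1 g(2,0)=2 g(2,2)=1
t=3: g(3,-3)=1 g(3,-1)=3 g(3,1)=3
t=4: g(4,-4)=1 g(4,-2)=4 g(4,0)=6 g(4,2)=3
t=5: g(5,-5)=1 g(5,-3)=5 g(5,-1)=10 g(5,1)=9
t=6: g(6,-6)=1 g(6,-4)=6 g(6,-2)=15 g(6,0)=19 g(6,2)=9
t=7: g(7,-7)=1 g(7,-5)=7 g(7,-3)=21 g(7,-1)=34 g(7,1)=28
t=8: g(8,-8)=1 g(8,-6)=8 g(8,-4)=28 g(8,-2)=55 g(8,0)=62 g(8,2)=28
t=9: g(9,-9)=1 g(9,-7)=9 g(9,-5)=36 g(9,-3)=83 g(9,-1)=117 g(9,1)=90
t=10: g(10,-10)=1 g(10,-8)=10 g(10,-6)=45 g(10,-4)=119 g(10,-2)=200 g(10,0)=207 g(10,2)=90
t=11: g(11,-11)=1 g(11,-9)=11 g(11,-7)=55 g(11,-5)=164 g(11,-3)=319 g(11,-1)=407 g(11,1)=297
t=12: g(12,-12)=1 g(12,-10)=12 g(12,-8)=66 g(12,-6)=219 g(12,-4)=483 g(12,-2)=726 g(12,0)=704 g(12,2)=297
t=13: g(13,-13)=1 g(13,-11)=13 g(13,-9)=78 g(13,-7)=285 g(13,-5)=702 g(13,-3)=1209 g(13,-1)=1430 g(13,1)=1001
t=14: g(14,-14)=1 g(14,-12)=14 g(14,-10)=91 g(14,-8)=363 g(14,-6)=987 g(14,-4)=1911 g(14,-2)=2639 g(14,0)=2431 g(14,2)=1001
t=15: g(15,-15)=1 g(15,-13)=15 g(15,-11)=105 g(15,-9)=454 g(15,-7)=1350 g(15,-5)=2898 g(15,-3)=4550 g(15,-1)=5070 g(15,1)=3432
t=16: g(16,-16)=1 g(16,-14)=16 g(16,-12)=120 g(16,-10)=559 g(16,-8)=1804 g(16,-6)=4248 g(16,-4)=7448 g(16,-2)=9620 g(16,0)=8502 g(16,2)=3432
t=17: g(17,-17)=1 g(17,-15)=17 g(17,-13)=136 g(17,-11)=679 g(17,-9)=2363 g(17,-7)=6052 g(17,-5)=11696 g(17,-3)=17068 g(17,-1)=18122 g(17,1)=11934
t=18: g(18,-18)=1 g(18,-16)=18 g(18,-14)=153 g(18,-12)=815 g(18,-10)=3042 g(18,-8)=8415 g(18,-6)=17748 g(18,-4)=28764 g(18,-2)=35190 g(18,0)=30056 g(18,2)=11934
t=19: g(19,-19)=1 g(19,-17)=19 g(19,-15)=171 g(19,-13)=968 g(19,-11)=3857 g(19,-9)=11457 g(19,-7)=26163 g(19,-5)=46512 g(19,-3)=63954 g(19,-1)=65246 g(19,1)=41990
t=20: g(20,-20)=1 g(20,-18)=20 g(20,-16)=190 g(20,-14)=1139 g(20,-12)=4825 g(20,-10)=15314 g(20,-8)=37620 g(20,-6)=72675 g(20,-4)=110466 g(20,-2)=129200 g(20,0)=107236 g(20,2)=41990
t=21: g(21,-21)=1 g(21,-19)=21 g(21,-17)=210 g(21,-15)=1329 g(21,-13)=5964 g(21,-11)=20139 g(21,-9)=52934 g(21,-7)=110295 g(21,-5)=183141 g(21,-3)=239666 g(21,-1)=236436 g(21,1)=149226
t=22: g(22,-22)=1 g(22,-20)=22 g(22,-18)=231 g(22,-16)=1539 g(22,-14)=7293 g(22,-12)=26103 g(22,-10)=73073 g(22,-8)=163229 g(22,-6)=293436 g(22,-4)=422807 g(22,-2)=476102 g(22,0)=385662 g(22,2)=149226
t=23: g(23,-23)=1 g(23,-21)=23 g(23,-19)=253 g(23,-17)=1770 g(23,-15)=8832 g(23,-13)=33396 g(23,-11)=99176 g(23,-9)=236302 g(23,-7)=456665 g(23,-5)=716243 g(23,-3)=898909 g(23,-1)=861764 g(23,1)=534888
t=24: g(24,-24)=1 g(24,-22)=24 g(24,-20)=276 g(24,-18)=2023 g(24,-16)=10602 g(24,-14)=42228 g(24,-12)=132572 g(24,-10)=335478 g(24,-8)=692967 g(24,-6)=1172908 g(24,-4)=1615152 g(24,-2)=1760673 g(24,0)=1396652 g(24,2)=534888
t=25: g(25,-25)=1 g(25,-23)=25 g(25,-21)=300 g(25,-19)=2299 g(25,-17)=12625 g(25,-15)=52830 g(25,-13)=174800 g(25,-11)=468050 g(25,-9)=1028445 g(25,-7)=1865875 g(25,-5)=2788060 g(25,-3)=3375825 g(25,-1)=3157325 g(25,1)=1931540
t=26: g(26,-26)=1 g(26,-24)=26 g(26,-22)=325 g(26,-20)=2599 g(26,-18)=14924 g(26,-16)=65455 g(26,-14)=227630 g(26,-12)=642850 g(26,-10)=1496495 g(26,-8)=2894320 g(26,-6)=4653935 g(26,-4)=6163885 g(26,-2)=6533150 g(26,0)=5088865 g(26,2)=1931540
t=27: g(27,-27)=1 g(27,-25)=27 g(27,-23)=351 g(27,-21)=2924 g(27,-19)=17523 g(27,-17)=80379 g(27,-15)=293085 g(27,-13)=870480 g(27,-11)=2139345 g(27,-9)=4390815 g(27,-7)=7548255 g(27,-5)=10817820 g(27,-3)=12697035 g(27,-1)=11622015 g(27,1)=7020405
t=28: g(28,-28)=1 g(28,-26)=28 g(28,-24)=378 g(28,-22)=3275 g(28,-20)=20447 g(28,-18)=97902 g(28,-16)=373464 g(28,-14)=1163565 g(28,-12)=3009825 g(28,-10)=6530160 g(28,-8)=11939070 g(28,-6)=18366075 g(28,-4)=23514855 g(28,-2)=24319050 g(28,0)=18642420 g(28,2)=7020405
Paths never hitting 3: Σ_s g(28,s) = 115000920
Paths hitting 3: 2^28 - 115000920 = 153434536
P = 153434536/268435456 = 19179317/33554432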